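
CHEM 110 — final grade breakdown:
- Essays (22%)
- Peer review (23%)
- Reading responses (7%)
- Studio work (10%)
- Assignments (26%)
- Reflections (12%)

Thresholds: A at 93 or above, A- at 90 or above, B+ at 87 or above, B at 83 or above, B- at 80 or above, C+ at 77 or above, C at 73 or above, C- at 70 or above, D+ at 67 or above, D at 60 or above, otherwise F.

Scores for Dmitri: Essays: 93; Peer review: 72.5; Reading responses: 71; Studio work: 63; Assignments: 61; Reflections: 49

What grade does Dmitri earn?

Weighted total:
  Essays 93 × 0.22 = 20.46
  Peer review 72.5 × 0.23 = 16.675
  Reading responses 71 × 0.07 = 4.97
  Studio work 63 × 0.1 = 6.3
  Assignments 61 × 0.26 = 15.86
  Reflections 49 × 0.12 = 5.88
Sum = 70.145
70.145 is ≥ 70 and < 73 → C-

C-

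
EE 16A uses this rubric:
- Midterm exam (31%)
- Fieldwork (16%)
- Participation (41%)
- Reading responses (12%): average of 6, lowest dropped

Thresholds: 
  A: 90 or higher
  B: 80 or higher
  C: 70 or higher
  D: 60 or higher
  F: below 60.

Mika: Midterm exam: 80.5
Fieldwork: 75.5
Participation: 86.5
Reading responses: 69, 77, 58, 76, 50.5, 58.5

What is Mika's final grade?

Reading responses: drop 50.5 → average of remaining 5 = 338.5/5 = 67.7
Weighted total:
  Midterm exam 80.5 × 0.31 = 24.955
  Fieldwork 75.5 × 0.16 = 12.08
  Participation 86.5 × 0.41 = 35.465
  Reading responses 67.7 × 0.12 = 8.124
Sum = 80.624
80.624 is ≥ 80 and < 90 → B

B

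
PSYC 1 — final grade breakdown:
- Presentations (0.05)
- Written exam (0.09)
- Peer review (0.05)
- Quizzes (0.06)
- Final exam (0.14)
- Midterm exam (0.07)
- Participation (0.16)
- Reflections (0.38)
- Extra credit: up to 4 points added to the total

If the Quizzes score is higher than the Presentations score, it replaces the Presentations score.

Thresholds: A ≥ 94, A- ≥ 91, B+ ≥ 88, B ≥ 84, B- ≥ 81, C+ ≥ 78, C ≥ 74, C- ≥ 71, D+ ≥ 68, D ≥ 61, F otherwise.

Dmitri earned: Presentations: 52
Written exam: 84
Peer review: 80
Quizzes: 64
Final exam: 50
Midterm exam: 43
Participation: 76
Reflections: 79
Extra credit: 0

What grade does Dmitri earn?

D+

Quizzes (64) > Presentations (52), so Presentations counts as 64.
Weighted total:
  Presentations 64 × 0.05 = 3.2
  Written exam 84 × 0.09 = 7.56
  Peer review 80 × 0.05 = 4
  Quizzes 64 × 0.06 = 3.84
  Final exam 50 × 0.14 = 7
  Midterm exam 43 × 0.07 = 3.01
  Participation 76 × 0.16 = 12.16
  Reflections 79 × 0.38 = 30.02
Sum = 70.79
Extra credit: 70.79 + 0 = 70.79
70.79 is ≥ 68 and < 71 → D+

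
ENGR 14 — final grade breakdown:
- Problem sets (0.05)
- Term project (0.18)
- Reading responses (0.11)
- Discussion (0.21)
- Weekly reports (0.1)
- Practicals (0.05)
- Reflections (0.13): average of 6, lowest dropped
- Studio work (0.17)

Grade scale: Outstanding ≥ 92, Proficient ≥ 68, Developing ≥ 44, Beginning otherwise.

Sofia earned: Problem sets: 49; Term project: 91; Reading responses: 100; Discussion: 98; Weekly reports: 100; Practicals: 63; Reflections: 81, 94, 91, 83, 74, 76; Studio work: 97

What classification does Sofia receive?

Proficient

Reflections: drop 74 → average of remaining 5 = 425/5 = 85
Weighted total:
  Problem sets 49 × 0.05 = 2.45
  Term project 91 × 0.18 = 16.38
  Reading responses 100 × 0.11 = 11
  Discussion 98 × 0.21 = 20.58
  Weekly reports 100 × 0.1 = 10
  Practicals 63 × 0.05 = 3.15
  Reflections 85 × 0.13 = 11.05
  Studio work 97 × 0.17 = 16.49
Sum = 91.1
91.1 is ≥ 68 and < 92 → Proficient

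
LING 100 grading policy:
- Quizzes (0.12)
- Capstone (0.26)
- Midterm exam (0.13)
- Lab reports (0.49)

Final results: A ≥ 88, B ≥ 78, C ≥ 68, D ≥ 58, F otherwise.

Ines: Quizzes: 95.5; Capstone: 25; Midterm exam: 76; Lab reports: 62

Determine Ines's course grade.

Weighted total:
  Quizzes 95.5 × 0.12 = 11.46
  Capstone 25 × 0.26 = 6.5
  Midterm exam 76 × 0.13 = 9.88
  Lab reports 62 × 0.49 = 30.38
Sum = 58.22
58.22 is ≥ 58 and < 68 → D

D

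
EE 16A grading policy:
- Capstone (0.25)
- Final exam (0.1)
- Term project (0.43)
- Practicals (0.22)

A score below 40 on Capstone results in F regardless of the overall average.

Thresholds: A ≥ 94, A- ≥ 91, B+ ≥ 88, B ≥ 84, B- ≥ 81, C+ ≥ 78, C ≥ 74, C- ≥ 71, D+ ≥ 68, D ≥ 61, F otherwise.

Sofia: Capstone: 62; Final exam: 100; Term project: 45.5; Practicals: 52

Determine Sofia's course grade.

F

Capstone score 62 ≥ 40: minimum met.
Weighted total:
  Capstone 62 × 0.25 = 15.5
  Final exam 100 × 0.1 = 10
  Term project 45.5 × 0.43 = 19.565
  Practicals 52 × 0.22 = 11.44
Sum = 56.505
56.505 < 61 → F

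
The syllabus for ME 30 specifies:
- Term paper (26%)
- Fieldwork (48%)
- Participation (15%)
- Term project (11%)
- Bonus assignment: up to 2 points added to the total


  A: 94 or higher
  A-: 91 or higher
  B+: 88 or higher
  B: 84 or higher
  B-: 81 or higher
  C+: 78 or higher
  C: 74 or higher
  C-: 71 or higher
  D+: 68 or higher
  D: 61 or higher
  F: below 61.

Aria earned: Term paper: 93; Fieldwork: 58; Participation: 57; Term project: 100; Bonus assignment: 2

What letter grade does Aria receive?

C-

Weighted total:
  Term paper 93 × 0.26 = 24.18
  Fieldwork 58 × 0.48 = 27.84
  Participation 57 × 0.15 = 8.55
  Term project 100 × 0.11 = 11
Sum = 71.57
Bonus assignment: 71.57 + 2 = 73.57
73.57 is ≥ 71 and < 74 → C-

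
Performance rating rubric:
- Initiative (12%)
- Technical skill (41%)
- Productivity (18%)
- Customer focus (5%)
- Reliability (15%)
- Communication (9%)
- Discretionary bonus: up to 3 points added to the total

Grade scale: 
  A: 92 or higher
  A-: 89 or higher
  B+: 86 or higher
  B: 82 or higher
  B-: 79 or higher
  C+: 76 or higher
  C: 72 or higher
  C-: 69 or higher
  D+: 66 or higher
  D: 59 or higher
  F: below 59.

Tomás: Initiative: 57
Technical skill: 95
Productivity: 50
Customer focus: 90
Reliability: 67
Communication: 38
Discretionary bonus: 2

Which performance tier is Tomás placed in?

C

Weighted total:
  Initiative 57 × 0.12 = 6.84
  Technical skill 95 × 0.41 = 38.95
  Productivity 50 × 0.18 = 9
  Customer focus 90 × 0.05 = 4.5
  Reliability 67 × 0.15 = 10.05
  Communication 38 × 0.09 = 3.42
Sum = 72.76
Discretionary bonus: 72.76 + 2 = 74.76
74.76 is ≥ 72 and < 76 → C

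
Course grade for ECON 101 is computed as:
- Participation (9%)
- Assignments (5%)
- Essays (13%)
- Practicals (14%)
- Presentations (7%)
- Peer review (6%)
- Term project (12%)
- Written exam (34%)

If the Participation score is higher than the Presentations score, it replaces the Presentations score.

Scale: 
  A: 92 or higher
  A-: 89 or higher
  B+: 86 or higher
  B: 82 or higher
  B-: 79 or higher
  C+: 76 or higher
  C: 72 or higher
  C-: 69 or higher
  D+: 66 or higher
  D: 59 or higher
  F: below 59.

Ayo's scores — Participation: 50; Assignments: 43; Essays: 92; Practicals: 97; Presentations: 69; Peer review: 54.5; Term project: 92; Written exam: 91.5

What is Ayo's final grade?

Participation (50) ≤ Presentations (69), so Presentations stays at 69.
Weighted total:
  Participation 50 × 0.09 = 4.5
  Assignments 43 × 0.05 = 2.15
  Essays 92 × 0.13 = 11.96
  Practicals 97 × 0.14 = 13.58
  Presentations 69 × 0.07 = 4.83
  Peer review 54.5 × 0.06 = 3.27
  Term project 92 × 0.12 = 11.04
  Written exam 91.5 × 0.34 = 31.11
Sum = 82.44
82.44 is ≥ 82 and < 86 → B

B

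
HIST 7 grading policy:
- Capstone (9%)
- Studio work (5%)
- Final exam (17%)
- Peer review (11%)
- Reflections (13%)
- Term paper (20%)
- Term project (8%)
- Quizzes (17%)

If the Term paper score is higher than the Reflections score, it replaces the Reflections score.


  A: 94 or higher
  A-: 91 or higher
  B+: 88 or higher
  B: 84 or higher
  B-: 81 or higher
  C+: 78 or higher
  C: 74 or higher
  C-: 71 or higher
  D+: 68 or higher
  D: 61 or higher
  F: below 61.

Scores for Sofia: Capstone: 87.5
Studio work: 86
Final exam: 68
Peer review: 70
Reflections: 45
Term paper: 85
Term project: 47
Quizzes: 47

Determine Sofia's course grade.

C-

Term paper (85) > Reflections (45), so Reflections counts as 85.
Weighted total:
  Capstone 87.5 × 0.09 = 7.875
  Studio work 86 × 0.05 = 4.3
  Final exam 68 × 0.17 = 11.56
  Peer review 70 × 0.11 = 7.7
  Reflections 85 × 0.13 = 11.05
  Term paper 85 × 0.2 = 17
  Term project 47 × 0.08 = 3.76
  Quizzes 47 × 0.17 = 7.99
Sum = 71.235
71.235 is ≥ 71 and < 74 → C-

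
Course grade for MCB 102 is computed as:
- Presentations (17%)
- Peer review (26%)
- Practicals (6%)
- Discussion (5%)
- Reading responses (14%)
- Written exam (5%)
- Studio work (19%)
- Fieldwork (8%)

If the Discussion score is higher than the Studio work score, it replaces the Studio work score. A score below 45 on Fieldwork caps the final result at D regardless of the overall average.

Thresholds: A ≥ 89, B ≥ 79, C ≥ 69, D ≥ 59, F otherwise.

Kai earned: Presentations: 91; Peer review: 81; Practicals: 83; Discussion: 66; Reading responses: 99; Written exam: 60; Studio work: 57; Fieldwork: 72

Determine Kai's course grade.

Discussion (66) > Studio work (57), so Studio work counts as 66.
Fieldwork score 72 ≥ 45: minimum met.
Weighted total:
  Presentations 91 × 0.17 = 15.47
  Peer review 81 × 0.26 = 21.06
  Practicals 83 × 0.06 = 4.98
  Discussion 66 × 0.05 = 3.3
  Reading responses 99 × 0.14 = 13.86
  Written exam 60 × 0.05 = 3
  Studio work 66 × 0.19 = 12.54
  Fieldwork 72 × 0.08 = 5.76
Sum = 79.97
79.97 is ≥ 79 and < 89 → B

B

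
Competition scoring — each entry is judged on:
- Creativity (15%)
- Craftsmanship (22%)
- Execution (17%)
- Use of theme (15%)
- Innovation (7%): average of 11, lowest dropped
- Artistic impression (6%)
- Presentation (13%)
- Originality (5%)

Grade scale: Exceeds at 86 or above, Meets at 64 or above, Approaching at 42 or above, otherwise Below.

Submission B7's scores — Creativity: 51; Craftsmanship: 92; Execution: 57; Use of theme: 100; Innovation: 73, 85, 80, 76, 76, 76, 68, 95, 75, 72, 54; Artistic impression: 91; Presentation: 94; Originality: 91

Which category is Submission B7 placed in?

Innovation: drop 54 → average of remaining 10 = 776/10 = 77.6
Weighted total:
  Creativity 51 × 0.15 = 7.65
  Craftsmanship 92 × 0.22 = 20.24
  Execution 57 × 0.17 = 9.69
  Use of theme 100 × 0.15 = 15
  Innovation 77.6 × 0.07 = 5.432
  Artistic impression 91 × 0.06 = 5.46
  Presentation 94 × 0.13 = 12.22
  Originality 91 × 0.05 = 4.55
Sum = 80.242
80.242 is ≥ 64 and < 86 → Meets

Meets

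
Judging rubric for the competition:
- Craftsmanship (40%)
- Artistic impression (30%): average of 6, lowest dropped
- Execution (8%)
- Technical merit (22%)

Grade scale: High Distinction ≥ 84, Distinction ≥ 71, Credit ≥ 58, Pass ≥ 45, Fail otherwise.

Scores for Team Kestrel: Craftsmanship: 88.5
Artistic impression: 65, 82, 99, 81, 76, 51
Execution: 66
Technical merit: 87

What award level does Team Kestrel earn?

Artistic impression: drop 51 → average of remaining 5 = 403/5 = 80.6
Weighted total:
  Craftsmanship 88.5 × 0.4 = 35.4
  Artistic impression 80.6 × 0.3 = 24.18
  Execution 66 × 0.08 = 5.28
  Technical merit 87 × 0.22 = 19.14
Sum = 84
84 ≥ 84 → High Distinction

High Distinction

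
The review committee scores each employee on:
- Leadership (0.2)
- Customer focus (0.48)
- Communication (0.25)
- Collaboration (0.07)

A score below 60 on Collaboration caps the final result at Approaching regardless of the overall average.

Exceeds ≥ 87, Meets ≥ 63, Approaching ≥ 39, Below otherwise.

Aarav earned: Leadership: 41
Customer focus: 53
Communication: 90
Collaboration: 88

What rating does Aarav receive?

Collaboration score 88 ≥ 60: minimum met.
Weighted total:
  Leadership 41 × 0.2 = 8.2
  Customer focus 53 × 0.48 = 25.44
  Communication 90 × 0.25 = 22.5
  Collaboration 88 × 0.07 = 6.16
Sum = 62.3
62.3 is ≥ 39 and < 63 → Approaching

Approaching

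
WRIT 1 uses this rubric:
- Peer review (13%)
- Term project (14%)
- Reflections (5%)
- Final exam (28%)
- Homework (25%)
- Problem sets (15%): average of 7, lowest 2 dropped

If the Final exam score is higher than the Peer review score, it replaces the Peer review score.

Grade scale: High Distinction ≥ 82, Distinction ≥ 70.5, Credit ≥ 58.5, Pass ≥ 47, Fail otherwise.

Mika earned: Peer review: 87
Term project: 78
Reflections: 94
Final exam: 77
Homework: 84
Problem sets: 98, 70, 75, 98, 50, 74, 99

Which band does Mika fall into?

High Distinction

Problem sets: drop 50, 70 → average of remaining 5 = 444/5 = 88.8
Final exam (77) ≤ Peer review (87), so Peer review stays at 87.
Weighted total:
  Peer review 87 × 0.13 = 11.31
  Term project 78 × 0.14 = 10.92
  Reflections 94 × 0.05 = 4.7
  Final exam 77 × 0.28 = 21.56
  Homework 84 × 0.25 = 21
  Problem sets 88.8 × 0.15 = 13.32
Sum = 82.81
82.81 ≥ 82 → High Distinction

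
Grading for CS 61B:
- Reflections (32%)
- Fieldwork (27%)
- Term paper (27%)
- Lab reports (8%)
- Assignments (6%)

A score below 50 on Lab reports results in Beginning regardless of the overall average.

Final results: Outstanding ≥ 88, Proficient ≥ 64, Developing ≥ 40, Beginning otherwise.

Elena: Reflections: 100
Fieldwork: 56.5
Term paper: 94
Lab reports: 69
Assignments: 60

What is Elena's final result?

Proficient

Lab reports score 69 ≥ 50: minimum met.
Weighted total:
  Reflections 100 × 0.32 = 32
  Fieldwork 56.5 × 0.27 = 15.255
  Term paper 94 × 0.27 = 25.38
  Lab reports 69 × 0.08 = 5.52
  Assignments 60 × 0.06 = 3.6
Sum = 81.755
81.755 is ≥ 64 and < 88 → Proficient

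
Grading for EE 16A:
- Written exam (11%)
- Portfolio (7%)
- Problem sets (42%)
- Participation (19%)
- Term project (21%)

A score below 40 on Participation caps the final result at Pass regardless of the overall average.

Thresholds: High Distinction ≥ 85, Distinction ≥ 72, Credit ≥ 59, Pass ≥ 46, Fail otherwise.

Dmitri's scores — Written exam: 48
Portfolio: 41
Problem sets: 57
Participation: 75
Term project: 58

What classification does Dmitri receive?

Pass

Participation score 75 ≥ 40: minimum met.
Weighted total:
  Written exam 48 × 0.11 = 5.28
  Portfolio 41 × 0.07 = 2.87
  Problem sets 57 × 0.42 = 23.94
  Participation 75 × 0.19 = 14.25
  Term project 58 × 0.21 = 12.18
Sum = 58.52
58.52 is ≥ 46 and < 59 → Pass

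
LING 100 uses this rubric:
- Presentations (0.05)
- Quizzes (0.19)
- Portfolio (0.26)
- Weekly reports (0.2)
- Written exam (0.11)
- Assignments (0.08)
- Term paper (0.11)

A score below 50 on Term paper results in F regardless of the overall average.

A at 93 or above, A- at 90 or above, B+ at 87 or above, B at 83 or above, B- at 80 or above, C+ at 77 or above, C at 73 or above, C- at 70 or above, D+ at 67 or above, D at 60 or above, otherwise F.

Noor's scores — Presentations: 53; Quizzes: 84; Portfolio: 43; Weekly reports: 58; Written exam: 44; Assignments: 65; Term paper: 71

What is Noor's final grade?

F

Term paper score 71 ≥ 50: minimum met.
Weighted total:
  Presentations 53 × 0.05 = 2.65
  Quizzes 84 × 0.19 = 15.96
  Portfolio 43 × 0.26 = 11.18
  Weekly reports 58 × 0.2 = 11.6
  Written exam 44 × 0.11 = 4.84
  Assignments 65 × 0.08 = 5.2
  Term paper 71 × 0.11 = 7.81
Sum = 59.24
59.24 < 60 → F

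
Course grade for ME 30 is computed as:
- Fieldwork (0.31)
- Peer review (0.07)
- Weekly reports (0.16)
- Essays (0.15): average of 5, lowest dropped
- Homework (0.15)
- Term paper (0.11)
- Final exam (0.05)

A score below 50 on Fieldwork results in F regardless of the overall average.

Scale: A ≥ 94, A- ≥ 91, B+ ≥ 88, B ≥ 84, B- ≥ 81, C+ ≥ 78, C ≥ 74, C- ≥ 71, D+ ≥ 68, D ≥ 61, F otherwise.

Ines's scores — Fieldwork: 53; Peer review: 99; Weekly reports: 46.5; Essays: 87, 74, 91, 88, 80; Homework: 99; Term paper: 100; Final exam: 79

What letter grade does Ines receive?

C-

Essays: drop 74 → average of remaining 4 = 346/4 = 86.5
Fieldwork score 53 ≥ 50: minimum met.
Weighted total:
  Fieldwork 53 × 0.31 = 16.43
  Peer review 99 × 0.07 = 6.93
  Weekly reports 46.5 × 0.16 = 7.44
  Essays 86.5 × 0.15 = 12.975
  Homework 99 × 0.15 = 14.85
  Term paper 100 × 0.11 = 11
  Final exam 79 × 0.05 = 3.95
Sum = 73.575
73.575 is ≥ 71 and < 74 → C-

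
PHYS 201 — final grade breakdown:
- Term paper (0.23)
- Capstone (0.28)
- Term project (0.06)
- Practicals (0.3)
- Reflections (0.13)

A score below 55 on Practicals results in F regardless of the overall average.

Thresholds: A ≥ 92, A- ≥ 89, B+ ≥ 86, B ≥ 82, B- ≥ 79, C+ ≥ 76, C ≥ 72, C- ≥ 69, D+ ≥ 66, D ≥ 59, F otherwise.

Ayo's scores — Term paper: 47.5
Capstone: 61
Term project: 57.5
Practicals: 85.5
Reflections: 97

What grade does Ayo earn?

Practicals score 85.5 ≥ 55: minimum met.
Weighted total:
  Term paper 47.5 × 0.23 = 10.925
  Capstone 61 × 0.28 = 17.08
  Term project 57.5 × 0.06 = 3.45
  Practicals 85.5 × 0.3 = 25.65
  Reflections 97 × 0.13 = 12.61
Sum = 69.715
69.715 is ≥ 69 and < 72 → C-

C-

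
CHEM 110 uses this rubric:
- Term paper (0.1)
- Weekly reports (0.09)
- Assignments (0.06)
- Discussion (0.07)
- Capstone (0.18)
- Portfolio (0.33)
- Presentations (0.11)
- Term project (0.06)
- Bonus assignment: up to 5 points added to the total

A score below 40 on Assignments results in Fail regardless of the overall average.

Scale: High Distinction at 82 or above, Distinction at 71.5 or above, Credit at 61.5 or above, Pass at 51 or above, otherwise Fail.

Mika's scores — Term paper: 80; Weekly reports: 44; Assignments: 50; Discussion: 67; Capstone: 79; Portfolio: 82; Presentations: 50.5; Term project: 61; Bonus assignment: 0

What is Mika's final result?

Assignments score 50 ≥ 40: minimum met.
Weighted total:
  Term paper 80 × 0.1 = 8
  Weekly reports 44 × 0.09 = 3.96
  Assignments 50 × 0.06 = 3
  Discussion 67 × 0.07 = 4.69
  Capstone 79 × 0.18 = 14.22
  Portfolio 82 × 0.33 = 27.06
  Presentations 50.5 × 0.11 = 5.555
  Term project 61 × 0.06 = 3.66
Sum = 70.145
Bonus assignment: 70.145 + 0 = 70.145
70.145 is ≥ 61.5 and < 71.5 → Credit

Credit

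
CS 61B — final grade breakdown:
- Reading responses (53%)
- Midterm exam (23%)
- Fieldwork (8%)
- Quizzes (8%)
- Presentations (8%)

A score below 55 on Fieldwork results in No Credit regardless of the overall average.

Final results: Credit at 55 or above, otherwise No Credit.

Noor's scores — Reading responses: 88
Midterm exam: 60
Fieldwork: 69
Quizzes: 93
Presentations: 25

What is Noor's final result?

Credit

Fieldwork score 69 ≥ 55: minimum met.
Weighted total:
  Reading responses 88 × 0.53 = 46.64
  Midterm exam 60 × 0.23 = 13.8
  Fieldwork 69 × 0.08 = 5.52
  Quizzes 93 × 0.08 = 7.44
  Presentations 25 × 0.08 = 2
Sum = 75.4
75.4 ≥ 55 → Credit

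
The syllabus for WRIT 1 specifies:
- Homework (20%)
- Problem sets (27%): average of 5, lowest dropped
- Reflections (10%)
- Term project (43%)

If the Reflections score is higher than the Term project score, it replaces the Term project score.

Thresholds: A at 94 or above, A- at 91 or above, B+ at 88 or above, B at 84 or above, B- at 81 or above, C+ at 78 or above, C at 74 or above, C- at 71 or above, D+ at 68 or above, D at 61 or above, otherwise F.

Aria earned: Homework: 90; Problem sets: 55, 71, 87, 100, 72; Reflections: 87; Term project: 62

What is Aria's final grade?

B

Problem sets: drop 55 → average of remaining 4 = 330/4 = 82.5
Reflections (87) > Term project (62), so Term project counts as 87.
Weighted total:
  Homework 90 × 0.2 = 18
  Problem sets 82.5 × 0.27 = 22.275
  Reflections 87 × 0.1 = 8.7
  Term project 87 × 0.43 = 37.41
Sum = 86.385
86.385 is ≥ 84 and < 88 → B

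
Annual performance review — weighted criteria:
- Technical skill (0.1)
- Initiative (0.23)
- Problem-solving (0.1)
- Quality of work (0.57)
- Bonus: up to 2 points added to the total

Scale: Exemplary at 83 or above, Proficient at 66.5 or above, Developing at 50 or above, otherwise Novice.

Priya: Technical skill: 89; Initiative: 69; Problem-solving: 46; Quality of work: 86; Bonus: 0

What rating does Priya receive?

Proficient

Weighted total:
  Technical skill 89 × 0.1 = 8.9
  Initiative 69 × 0.23 = 15.87
  Problem-solving 46 × 0.1 = 4.6
  Quality of work 86 × 0.57 = 49.02
Sum = 78.39
Bonus: 78.39 + 0 = 78.39
78.39 is ≥ 66.5 and < 83 → Proficient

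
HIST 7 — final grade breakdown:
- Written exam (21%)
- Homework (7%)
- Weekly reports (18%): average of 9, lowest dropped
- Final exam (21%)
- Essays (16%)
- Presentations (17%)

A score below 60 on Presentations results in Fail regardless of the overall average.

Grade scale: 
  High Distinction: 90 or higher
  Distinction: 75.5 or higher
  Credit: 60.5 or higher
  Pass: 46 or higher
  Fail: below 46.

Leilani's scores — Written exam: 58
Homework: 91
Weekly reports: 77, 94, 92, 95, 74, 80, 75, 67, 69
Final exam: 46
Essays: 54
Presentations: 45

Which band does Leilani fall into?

Fail

Weekly reports: drop 67 → average of remaining 8 = 656/8 = 82
Presentations score 45 < 60: minimum not met.
Weighted total:
  Written exam 58 × 0.21 = 12.18
  Homework 91 × 0.07 = 6.37
  Weekly reports 82 × 0.18 = 14.76
  Final exam 46 × 0.21 = 9.66
  Essays 54 × 0.16 = 8.64
  Presentations 45 × 0.17 = 7.65
Sum = 59.26
Because the Presentations minimum was not met, the result is Fail.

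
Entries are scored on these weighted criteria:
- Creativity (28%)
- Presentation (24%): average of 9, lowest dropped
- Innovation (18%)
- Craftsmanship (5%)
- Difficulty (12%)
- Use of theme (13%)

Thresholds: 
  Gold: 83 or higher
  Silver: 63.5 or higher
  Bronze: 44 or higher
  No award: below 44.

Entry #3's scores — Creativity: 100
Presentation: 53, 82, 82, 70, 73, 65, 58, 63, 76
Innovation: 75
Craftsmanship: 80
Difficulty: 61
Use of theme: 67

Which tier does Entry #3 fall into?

Silver

Presentation: drop 53 → average of remaining 8 = 569/8 = 71.125
Weighted total:
  Creativity 100 × 0.28 = 28
  Presentation 71.125 × 0.24 = 17.07
  Innovation 75 × 0.18 = 13.5
  Craftsmanship 80 × 0.05 = 4
  Difficulty 61 × 0.12 = 7.32
  Use of theme 67 × 0.13 = 8.71
Sum = 78.6
78.6 is ≥ 63.5 and < 83 → Silver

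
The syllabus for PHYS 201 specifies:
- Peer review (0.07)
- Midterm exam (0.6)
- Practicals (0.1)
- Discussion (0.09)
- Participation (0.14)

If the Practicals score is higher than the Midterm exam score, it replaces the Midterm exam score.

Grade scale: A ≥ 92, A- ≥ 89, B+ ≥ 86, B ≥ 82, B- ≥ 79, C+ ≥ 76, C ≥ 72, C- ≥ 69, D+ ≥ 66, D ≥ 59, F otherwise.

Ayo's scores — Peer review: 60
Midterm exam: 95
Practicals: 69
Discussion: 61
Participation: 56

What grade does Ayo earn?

B-

Practicals (69) ≤ Midterm exam (95), so Midterm exam stays at 95.
Weighted total:
  Peer review 60 × 0.07 = 4.2
  Midterm exam 95 × 0.6 = 57
  Practicals 69 × 0.1 = 6.9
  Discussion 61 × 0.09 = 5.49
  Participation 56 × 0.14 = 7.84
Sum = 81.43
81.43 is ≥ 79 and < 82 → B-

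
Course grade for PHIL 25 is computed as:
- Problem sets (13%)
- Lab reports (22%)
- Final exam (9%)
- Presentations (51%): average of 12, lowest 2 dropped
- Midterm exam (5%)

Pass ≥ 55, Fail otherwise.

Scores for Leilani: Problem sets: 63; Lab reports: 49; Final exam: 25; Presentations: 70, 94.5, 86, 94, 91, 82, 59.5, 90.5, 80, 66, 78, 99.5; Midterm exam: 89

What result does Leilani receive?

Presentations: drop 59.5, 66 → average of remaining 10 = 865.5/10 = 86.55
Weighted total:
  Problem sets 63 × 0.13 = 8.19
  Lab reports 49 × 0.22 = 10.78
  Final exam 25 × 0.09 = 2.25
  Presentations 86.55 × 0.51 = 44.1405
  Midterm exam 89 × 0.05 = 4.45
Sum = 69.8105
69.8105 ≥ 55 → Pass

Pass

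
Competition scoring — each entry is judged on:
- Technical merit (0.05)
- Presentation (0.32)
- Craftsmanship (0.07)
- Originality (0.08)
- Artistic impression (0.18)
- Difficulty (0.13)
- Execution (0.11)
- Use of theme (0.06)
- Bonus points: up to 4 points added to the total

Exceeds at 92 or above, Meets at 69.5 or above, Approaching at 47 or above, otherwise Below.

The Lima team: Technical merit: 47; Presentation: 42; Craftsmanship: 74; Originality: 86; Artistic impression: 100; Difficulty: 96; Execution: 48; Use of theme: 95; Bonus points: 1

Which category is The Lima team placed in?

Meets

Weighted total:
  Technical merit 47 × 0.05 = 2.35
  Presentation 42 × 0.32 = 13.44
  Craftsmanship 74 × 0.07 = 5.18
  Originality 86 × 0.08 = 6.88
  Artistic impression 100 × 0.18 = 18
  Difficulty 96 × 0.13 = 12.48
  Execution 48 × 0.11 = 5.28
  Use of theme 95 × 0.06 = 5.7
Sum = 69.31
Bonus points: 69.31 + 1 = 70.31
70.31 is ≥ 69.5 and < 92 → Meets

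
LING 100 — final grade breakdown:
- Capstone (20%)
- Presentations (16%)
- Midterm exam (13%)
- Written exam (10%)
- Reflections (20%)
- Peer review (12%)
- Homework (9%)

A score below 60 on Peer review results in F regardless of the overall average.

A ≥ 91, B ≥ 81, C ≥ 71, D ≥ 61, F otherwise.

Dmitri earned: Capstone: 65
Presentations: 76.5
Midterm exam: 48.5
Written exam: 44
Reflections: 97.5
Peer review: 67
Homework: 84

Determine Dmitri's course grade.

C

Peer review score 67 ≥ 60: minimum met.
Weighted total:
  Capstone 65 × 0.2 = 13
  Presentations 76.5 × 0.16 = 12.24
  Midterm exam 48.5 × 0.13 = 6.305
  Written exam 44 × 0.1 = 4.4
  Reflections 97.5 × 0.2 = 19.5
  Peer review 67 × 0.12 = 8.04
  Homework 84 × 0.09 = 7.56
Sum = 71.045
71.045 is ≥ 71 and < 81 → C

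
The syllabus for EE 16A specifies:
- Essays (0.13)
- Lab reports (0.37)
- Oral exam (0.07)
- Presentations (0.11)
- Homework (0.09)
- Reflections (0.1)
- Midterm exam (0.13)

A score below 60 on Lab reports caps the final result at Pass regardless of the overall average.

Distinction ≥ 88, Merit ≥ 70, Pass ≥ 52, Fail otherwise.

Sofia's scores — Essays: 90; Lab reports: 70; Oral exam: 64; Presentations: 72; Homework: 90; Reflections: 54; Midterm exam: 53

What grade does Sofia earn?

Merit

Lab reports score 70 ≥ 60: minimum met.
Weighted total:
  Essays 90 × 0.13 = 11.7
  Lab reports 70 × 0.37 = 25.9
  Oral exam 64 × 0.07 = 4.48
  Presentations 72 × 0.11 = 7.92
  Homework 90 × 0.09 = 8.1
  Reflections 54 × 0.1 = 5.4
  Midterm exam 53 × 0.13 = 6.89
Sum = 70.39
70.39 is ≥ 70 and < 88 → Merit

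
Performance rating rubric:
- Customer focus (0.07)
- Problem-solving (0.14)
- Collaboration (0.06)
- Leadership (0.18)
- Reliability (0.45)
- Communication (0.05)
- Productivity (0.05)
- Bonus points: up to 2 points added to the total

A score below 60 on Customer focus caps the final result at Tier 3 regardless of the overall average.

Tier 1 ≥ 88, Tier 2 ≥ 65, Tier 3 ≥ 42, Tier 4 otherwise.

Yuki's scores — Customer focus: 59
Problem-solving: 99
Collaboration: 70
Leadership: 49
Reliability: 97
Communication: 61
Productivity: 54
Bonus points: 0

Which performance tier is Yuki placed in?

Tier 3

Customer focus score 59 < 60: minimum not met.
Weighted total:
  Customer focus 59 × 0.07 = 4.13
  Problem-solving 99 × 0.14 = 13.86
  Collaboration 70 × 0.06 = 4.2
  Leadership 49 × 0.18 = 8.82
  Reliability 97 × 0.45 = 43.65
  Communication 61 × 0.05 = 3.05
  Productivity 54 × 0.05 = 2.7
Sum = 80.41
Bonus points: 80.41 + 0 = 80.41
80.41 would be Tier 2; cap at Tier 3 applies → Tier 3.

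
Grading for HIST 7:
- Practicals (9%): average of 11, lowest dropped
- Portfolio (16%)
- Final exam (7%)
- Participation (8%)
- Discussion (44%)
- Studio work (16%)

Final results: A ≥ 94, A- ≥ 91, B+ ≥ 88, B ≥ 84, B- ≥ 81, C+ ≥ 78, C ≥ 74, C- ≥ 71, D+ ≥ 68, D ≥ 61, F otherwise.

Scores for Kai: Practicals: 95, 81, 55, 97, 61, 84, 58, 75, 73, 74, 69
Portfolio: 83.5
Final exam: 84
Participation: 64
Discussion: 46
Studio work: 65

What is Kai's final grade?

D

Practicals: drop 55 → average of remaining 10 = 767/10 = 76.7
Weighted total:
  Practicals 76.7 × 0.09 = 6.903
  Portfolio 83.5 × 0.16 = 13.36
  Final exam 84 × 0.07 = 5.88
  Participation 64 × 0.08 = 5.12
  Discussion 46 × 0.44 = 20.24
  Studio work 65 × 0.16 = 10.4
Sum = 61.903
61.903 is ≥ 61 and < 68 → D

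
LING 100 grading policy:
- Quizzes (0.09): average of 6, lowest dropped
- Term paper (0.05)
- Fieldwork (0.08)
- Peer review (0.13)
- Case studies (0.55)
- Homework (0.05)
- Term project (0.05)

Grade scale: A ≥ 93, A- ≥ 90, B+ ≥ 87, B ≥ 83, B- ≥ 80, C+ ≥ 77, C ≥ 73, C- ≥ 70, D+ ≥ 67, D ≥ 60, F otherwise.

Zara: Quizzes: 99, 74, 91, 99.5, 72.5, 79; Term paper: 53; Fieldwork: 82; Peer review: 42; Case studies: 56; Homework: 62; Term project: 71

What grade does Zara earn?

D

Quizzes: drop 72.5 → average of remaining 5 = 442.5/5 = 88.5
Weighted total:
  Quizzes 88.5 × 0.09 = 7.965
  Term paper 53 × 0.05 = 2.65
  Fieldwork 82 × 0.08 = 6.56
  Peer review 42 × 0.13 = 5.46
  Case studies 56 × 0.55 = 30.8
  Homework 62 × 0.05 = 3.1
  Term project 71 × 0.05 = 3.55
Sum = 60.085
60.085 is ≥ 60 and < 67 → D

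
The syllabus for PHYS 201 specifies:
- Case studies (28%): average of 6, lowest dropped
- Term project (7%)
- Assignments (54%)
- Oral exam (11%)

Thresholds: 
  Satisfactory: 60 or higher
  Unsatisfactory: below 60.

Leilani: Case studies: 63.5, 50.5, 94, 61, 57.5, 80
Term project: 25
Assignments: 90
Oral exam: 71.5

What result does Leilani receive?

Satisfactory

Case studies: drop 50.5 → average of remaining 5 = 356/5 = 71.2
Weighted total:
  Case studies 71.2 × 0.28 = 19.936
  Term project 25 × 0.07 = 1.75
  Assignments 90 × 0.54 = 48.6
  Oral exam 71.5 × 0.11 = 7.865
Sum = 78.151
78.151 ≥ 60 → Satisfactory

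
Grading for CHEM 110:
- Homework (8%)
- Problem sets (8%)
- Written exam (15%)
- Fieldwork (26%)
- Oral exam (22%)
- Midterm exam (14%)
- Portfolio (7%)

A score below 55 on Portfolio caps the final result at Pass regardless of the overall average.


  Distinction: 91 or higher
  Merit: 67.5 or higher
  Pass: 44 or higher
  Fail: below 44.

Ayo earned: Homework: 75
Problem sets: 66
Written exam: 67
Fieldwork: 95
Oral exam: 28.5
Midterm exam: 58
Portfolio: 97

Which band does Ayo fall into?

Portfolio score 97 ≥ 55: minimum met.
Weighted total:
  Homework 75 × 0.08 = 6
  Problem sets 66 × 0.08 = 5.28
  Written exam 67 × 0.15 = 10.05
  Fieldwork 95 × 0.26 = 24.7
  Oral exam 28.5 × 0.22 = 6.27
  Midterm exam 58 × 0.14 = 8.12
  Portfolio 97 × 0.07 = 6.79
Sum = 67.21
67.21 is ≥ 44 and < 67.5 → Pass

Pass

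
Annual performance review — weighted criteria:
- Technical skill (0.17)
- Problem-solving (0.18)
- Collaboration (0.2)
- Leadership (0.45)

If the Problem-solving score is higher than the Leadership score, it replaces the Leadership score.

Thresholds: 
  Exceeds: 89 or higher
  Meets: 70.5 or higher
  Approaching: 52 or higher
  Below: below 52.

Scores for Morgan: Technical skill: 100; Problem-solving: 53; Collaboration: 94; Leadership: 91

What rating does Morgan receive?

Meets

Problem-solving (53) ≤ Leadership (91), so Leadership stays at 91.
Weighted total:
  Technical skill 100 × 0.17 = 17
  Problem-solving 53 × 0.18 = 9.54
  Collaboration 94 × 0.2 = 18.8
  Leadership 91 × 0.45 = 40.95
Sum = 86.29
86.29 is ≥ 70.5 and < 89 → Meets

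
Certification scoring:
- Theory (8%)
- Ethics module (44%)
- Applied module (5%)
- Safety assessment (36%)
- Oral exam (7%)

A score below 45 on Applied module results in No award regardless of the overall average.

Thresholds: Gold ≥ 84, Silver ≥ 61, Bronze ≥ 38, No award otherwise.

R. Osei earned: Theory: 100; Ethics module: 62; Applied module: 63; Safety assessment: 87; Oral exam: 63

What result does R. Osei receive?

Applied module score 63 ≥ 45: minimum met.
Weighted total:
  Theory 100 × 0.08 = 8
  Ethics module 62 × 0.44 = 27.28
  Applied module 63 × 0.05 = 3.15
  Safety assessment 87 × 0.36 = 31.32
  Oral exam 63 × 0.07 = 4.41
Sum = 74.16
74.16 is ≥ 61 and < 84 → Silver

Silver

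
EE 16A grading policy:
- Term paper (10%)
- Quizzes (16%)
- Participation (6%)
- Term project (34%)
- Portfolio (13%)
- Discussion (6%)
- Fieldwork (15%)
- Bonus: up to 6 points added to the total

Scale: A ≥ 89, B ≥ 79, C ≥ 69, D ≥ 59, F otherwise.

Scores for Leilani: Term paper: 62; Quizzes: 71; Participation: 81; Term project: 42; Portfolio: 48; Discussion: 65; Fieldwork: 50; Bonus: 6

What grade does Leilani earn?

Weighted total:
  Term paper 62 × 0.1 = 6.2
  Quizzes 71 × 0.16 = 11.36
  Participation 81 × 0.06 = 4.86
  Term project 42 × 0.34 = 14.28
  Portfolio 48 × 0.13 = 6.24
  Discussion 65 × 0.06 = 3.9
  Fieldwork 50 × 0.15 = 7.5
Sum = 54.34
Bonus: 54.34 + 6 = 60.34
60.34 is ≥ 59 and < 69 → D

D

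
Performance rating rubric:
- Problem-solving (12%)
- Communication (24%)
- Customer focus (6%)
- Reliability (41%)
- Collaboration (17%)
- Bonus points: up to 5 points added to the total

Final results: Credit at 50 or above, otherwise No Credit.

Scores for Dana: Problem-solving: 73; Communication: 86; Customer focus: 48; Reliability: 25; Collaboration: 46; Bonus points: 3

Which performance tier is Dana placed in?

Credit

Weighted total:
  Problem-solving 73 × 0.12 = 8.76
  Communication 86 × 0.24 = 20.64
  Customer focus 48 × 0.06 = 2.88
  Reliability 25 × 0.41 = 10.25
  Collaboration 46 × 0.17 = 7.82
Sum = 50.35
Bonus points: 50.35 + 3 = 53.35
53.35 ≥ 50 → Credit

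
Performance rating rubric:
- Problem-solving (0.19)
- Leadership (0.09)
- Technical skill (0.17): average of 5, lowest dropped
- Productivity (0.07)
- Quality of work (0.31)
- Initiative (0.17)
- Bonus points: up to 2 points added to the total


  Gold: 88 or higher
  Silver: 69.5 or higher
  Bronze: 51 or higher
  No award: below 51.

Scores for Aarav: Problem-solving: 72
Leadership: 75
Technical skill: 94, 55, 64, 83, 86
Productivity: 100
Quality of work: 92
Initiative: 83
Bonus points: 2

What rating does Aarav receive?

Technical skill: drop 55 → average of remaining 4 = 327/4 = 81.75
Weighted total:
  Problem-solving 72 × 0.19 = 13.68
  Leadership 75 × 0.09 = 6.75
  Technical skill 81.75 × 0.17 = 13.8975
  Productivity 100 × 0.07 = 7
  Quality of work 92 × 0.31 = 28.52
  Initiative 83 × 0.17 = 14.11
Sum = 83.9575
Bonus points: 83.9575 + 2 = 85.9575
85.9575 is ≥ 69.5 and < 88 → Silver

Silver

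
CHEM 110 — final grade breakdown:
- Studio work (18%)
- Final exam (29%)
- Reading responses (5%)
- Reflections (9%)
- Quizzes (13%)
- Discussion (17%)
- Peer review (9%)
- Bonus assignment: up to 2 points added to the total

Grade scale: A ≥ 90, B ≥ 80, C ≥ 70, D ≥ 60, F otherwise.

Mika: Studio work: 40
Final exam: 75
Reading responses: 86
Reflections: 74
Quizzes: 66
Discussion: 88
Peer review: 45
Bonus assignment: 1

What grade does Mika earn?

D

Weighted total:
  Studio work 40 × 0.18 = 7.2
  Final exam 75 × 0.29 = 21.75
  Reading responses 86 × 0.05 = 4.3
  Reflections 74 × 0.09 = 6.66
  Quizzes 66 × 0.13 = 8.58
  Discussion 88 × 0.17 = 14.96
  Peer review 45 × 0.09 = 4.05
Sum = 67.5
Bonus assignment: 67.5 + 1 = 68.5
68.5 is ≥ 60 and < 70 → D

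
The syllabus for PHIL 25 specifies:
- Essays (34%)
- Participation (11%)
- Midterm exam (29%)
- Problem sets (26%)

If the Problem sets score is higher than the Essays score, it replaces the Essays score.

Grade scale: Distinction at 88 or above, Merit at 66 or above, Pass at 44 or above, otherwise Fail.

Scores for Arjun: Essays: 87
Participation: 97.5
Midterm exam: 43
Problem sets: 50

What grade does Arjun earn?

Pass

Problem sets (50) ≤ Essays (87), so Essays stays at 87.
Weighted total:
  Essays 87 × 0.34 = 29.58
  Participation 97.5 × 0.11 = 10.725
  Midterm exam 43 × 0.29 = 12.47
  Problem sets 50 × 0.26 = 13
Sum = 65.775
65.775 is ≥ 44 and < 66 → Pass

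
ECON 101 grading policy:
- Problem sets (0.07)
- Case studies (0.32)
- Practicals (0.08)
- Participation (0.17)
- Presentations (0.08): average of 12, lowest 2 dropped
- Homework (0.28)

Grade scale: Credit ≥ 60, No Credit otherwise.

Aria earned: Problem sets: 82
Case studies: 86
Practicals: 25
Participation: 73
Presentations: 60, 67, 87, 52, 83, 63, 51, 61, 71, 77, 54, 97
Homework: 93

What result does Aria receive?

Presentations: drop 51, 52 → average of remaining 10 = 720/10 = 72
Weighted total:
  Problem sets 82 × 0.07 = 5.74
  Case studies 86 × 0.32 = 27.52
  Practicals 25 × 0.08 = 2
  Participation 73 × 0.17 = 12.41
  Presentations 72 × 0.08 = 5.76
  Homework 93 × 0.28 = 26.04
Sum = 79.47
79.47 ≥ 60 → Credit

Credit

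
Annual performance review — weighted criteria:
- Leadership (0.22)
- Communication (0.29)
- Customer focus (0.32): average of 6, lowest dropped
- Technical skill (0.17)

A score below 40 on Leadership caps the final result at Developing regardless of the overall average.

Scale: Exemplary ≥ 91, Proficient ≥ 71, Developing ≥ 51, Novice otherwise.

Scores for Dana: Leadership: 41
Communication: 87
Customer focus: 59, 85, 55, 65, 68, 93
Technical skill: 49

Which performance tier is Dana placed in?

Customer focus: drop 55 → average of remaining 5 = 370/5 = 74
Leadership score 41 ≥ 40: minimum met.
Weighted total:
  Leadership 41 × 0.22 = 9.02
  Communication 87 × 0.29 = 25.23
  Customer focus 74 × 0.32 = 23.68
  Technical skill 49 × 0.17 = 8.33
Sum = 66.26
66.26 is ≥ 51 and < 71 → Developing

Developing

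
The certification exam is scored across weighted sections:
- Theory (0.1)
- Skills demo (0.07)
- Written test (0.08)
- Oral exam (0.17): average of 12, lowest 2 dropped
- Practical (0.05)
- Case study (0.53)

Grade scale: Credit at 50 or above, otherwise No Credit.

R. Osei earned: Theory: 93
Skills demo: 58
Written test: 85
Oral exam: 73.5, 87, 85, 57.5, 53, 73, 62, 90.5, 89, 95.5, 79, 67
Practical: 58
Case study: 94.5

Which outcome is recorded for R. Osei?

Oral exam: drop 53, 57.5 → average of remaining 10 = 801.5/10 = 80.15
Weighted total:
  Theory 93 × 0.1 = 9.3
  Skills demo 58 × 0.07 = 4.06
  Written test 85 × 0.08 = 6.8
  Oral exam 80.15 × 0.17 = 13.6255
  Practical 58 × 0.05 = 2.9
  Case study 94.5 × 0.53 = 50.085
Sum = 86.7705
86.7705 ≥ 50 → Credit

Credit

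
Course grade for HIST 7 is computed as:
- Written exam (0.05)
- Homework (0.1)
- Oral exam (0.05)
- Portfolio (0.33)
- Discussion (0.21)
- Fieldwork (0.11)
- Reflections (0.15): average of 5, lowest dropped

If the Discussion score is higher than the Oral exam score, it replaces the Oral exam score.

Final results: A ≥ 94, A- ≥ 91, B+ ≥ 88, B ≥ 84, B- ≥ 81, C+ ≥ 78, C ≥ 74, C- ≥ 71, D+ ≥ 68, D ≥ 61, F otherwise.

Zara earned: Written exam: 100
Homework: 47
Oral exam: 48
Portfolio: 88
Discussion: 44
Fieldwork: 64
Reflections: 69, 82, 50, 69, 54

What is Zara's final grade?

D

Reflections: drop 50 → average of remaining 4 = 274/4 = 68.5
Discussion (44) ≤ Oral exam (48), so Oral exam stays at 48.
Weighted total:
  Written exam 100 × 0.05 = 5
  Homework 47 × 0.1 = 4.7
  Oral exam 48 × 0.05 = 2.4
  Portfolio 88 × 0.33 = 29.04
  Discussion 44 × 0.21 = 9.24
  Fieldwork 64 × 0.11 = 7.04
  Reflections 68.5 × 0.15 = 10.275
Sum = 67.695
67.695 is ≥ 61 and < 68 → D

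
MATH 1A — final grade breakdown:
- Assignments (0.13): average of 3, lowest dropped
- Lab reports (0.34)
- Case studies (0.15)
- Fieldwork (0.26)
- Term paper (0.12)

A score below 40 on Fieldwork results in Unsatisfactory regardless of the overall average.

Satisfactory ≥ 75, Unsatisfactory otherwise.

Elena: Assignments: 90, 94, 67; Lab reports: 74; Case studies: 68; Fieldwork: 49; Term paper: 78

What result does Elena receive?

Assignments: drop 67 → average of remaining 2 = 184/2 = 92
Fieldwork score 49 ≥ 40: minimum met.
Weighted total:
  Assignments 92 × 0.13 = 11.96
  Lab reports 74 × 0.34 = 25.16
  Case studies 68 × 0.15 = 10.2
  Fieldwork 49 × 0.26 = 12.74
  Term paper 78 × 0.12 = 9.36
Sum = 69.42
69.42 < 75 → Unsatisfactory

Unsatisfactory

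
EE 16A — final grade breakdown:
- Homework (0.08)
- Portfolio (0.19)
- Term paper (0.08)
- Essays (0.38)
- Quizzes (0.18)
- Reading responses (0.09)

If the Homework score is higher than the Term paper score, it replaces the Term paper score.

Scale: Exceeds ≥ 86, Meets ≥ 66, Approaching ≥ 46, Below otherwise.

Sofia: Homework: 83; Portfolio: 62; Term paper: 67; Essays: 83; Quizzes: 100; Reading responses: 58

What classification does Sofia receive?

Homework (83) > Term paper (67), so Term paper counts as 83.
Weighted total:
  Homework 83 × 0.08 = 6.64
  Portfolio 62 × 0.19 = 11.78
  Term paper 83 × 0.08 = 6.64
  Essays 83 × 0.38 = 31.54
  Quizzes 100 × 0.18 = 18
  Reading responses 58 × 0.09 = 5.22
Sum = 79.82
79.82 is ≥ 66 and < 86 → Meets

Meets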